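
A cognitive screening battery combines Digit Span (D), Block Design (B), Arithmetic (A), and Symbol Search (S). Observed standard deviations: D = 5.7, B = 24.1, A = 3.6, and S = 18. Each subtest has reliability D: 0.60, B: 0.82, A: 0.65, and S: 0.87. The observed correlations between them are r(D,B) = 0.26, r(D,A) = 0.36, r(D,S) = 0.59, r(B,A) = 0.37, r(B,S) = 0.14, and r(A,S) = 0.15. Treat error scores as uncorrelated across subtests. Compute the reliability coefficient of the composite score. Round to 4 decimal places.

0.8795

Var(D+B+A+S) = 5.7² + 24.1² + 3.6² + 18² + 2·[5.7·24.1·0.26 + 5.7·3.6·0.36 + 5.7·18·0.59 + 24.1·3.6·0.37 + 24.1·18·0.14 + 3.6·18·0.15] = 950.26 + 412.381 = 1362.64.
Under uncorrelated errors the observed covariances equal the true-score covariances, so only the own-variance terms attenuate.
True-score variance = [5.7²·0.60 + 24.1²·0.82 + 3.6²·0.65 + 18²·0.87] + 412.381 = 786.062 + 412.381 = 1198.44.
Reliability = 1198.44 / 1362.64 = 0.8795.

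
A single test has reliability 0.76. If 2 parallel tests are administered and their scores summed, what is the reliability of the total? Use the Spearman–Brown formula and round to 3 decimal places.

0.864

ρ_k = kρ / (1 + (k−1)ρ) = 2·0.76 / (1 + 1·0.76) = 1.520 / 1.760 = 0.864.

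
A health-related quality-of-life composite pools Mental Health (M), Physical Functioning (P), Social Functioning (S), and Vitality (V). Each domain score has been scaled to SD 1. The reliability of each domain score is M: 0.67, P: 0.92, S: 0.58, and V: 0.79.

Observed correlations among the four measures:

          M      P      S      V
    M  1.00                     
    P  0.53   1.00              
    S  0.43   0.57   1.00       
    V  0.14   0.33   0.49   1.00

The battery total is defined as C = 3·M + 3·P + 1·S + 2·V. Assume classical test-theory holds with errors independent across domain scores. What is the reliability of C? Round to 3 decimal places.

0.893

Var(C) = 3² + 3² + 1 + 2² + 2·[9·0.53 + 3·0.43 + 6·0.14 + 3·0.57 + 6·0.33 + 2·0.49] = 23 + 23.14 = 46.14.
With uncorrelated errors the cross-covariances are all true-score covariance, so they carry over unchanged; only the diagonal terms shrink to ρᵢσᵢ².
True-score variance = [3²·0.67 + 3²·0.92 + 0.58 + 2²·0.79] + 23.14 = 18.05 + 23.14 = 41.19.
Reliability = 41.19 / 46.14 = 0.893.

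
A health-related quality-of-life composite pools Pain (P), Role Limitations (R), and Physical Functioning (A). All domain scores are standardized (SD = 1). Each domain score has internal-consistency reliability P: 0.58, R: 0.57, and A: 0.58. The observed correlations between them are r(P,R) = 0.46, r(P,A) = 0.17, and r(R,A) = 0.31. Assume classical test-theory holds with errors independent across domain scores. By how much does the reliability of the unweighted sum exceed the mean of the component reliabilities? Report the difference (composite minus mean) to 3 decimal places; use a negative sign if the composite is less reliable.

0.163

Var(sum) = 3 + 1.88 = 4.88; true-score variance = 1.73 + 1.88 = 3.61; composite reliability = 0.7398.
Mean component reliability = 0.5767.
Difference = 0.7398 − 0.5767 = 0.163.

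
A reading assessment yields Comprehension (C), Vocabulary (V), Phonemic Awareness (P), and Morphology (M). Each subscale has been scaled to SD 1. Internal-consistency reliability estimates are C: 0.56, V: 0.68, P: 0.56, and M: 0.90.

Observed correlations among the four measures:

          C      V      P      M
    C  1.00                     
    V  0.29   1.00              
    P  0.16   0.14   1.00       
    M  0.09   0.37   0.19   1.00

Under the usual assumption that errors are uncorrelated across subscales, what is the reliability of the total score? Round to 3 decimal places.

Var(C+V+P+M) = 4 + 2·[0.29 + 0.16 + 0.09 + 0.14 + 0.37 + 0.19] = 4 + 2.48 = 6.48.
Because errors are independent across components, Cov(Tᵢ,Tⱼ) = Cov(Xᵢ,Xⱼ); the off-diagonal part of the true-score variance is the same as above.
True-score variance = [0.56 + 0.68 + 0.56 + 0.90] + 2.48 = 2.7 + 2.48 = 5.18.
Reliability = 5.18 / 6.48 = 0.799.

0.799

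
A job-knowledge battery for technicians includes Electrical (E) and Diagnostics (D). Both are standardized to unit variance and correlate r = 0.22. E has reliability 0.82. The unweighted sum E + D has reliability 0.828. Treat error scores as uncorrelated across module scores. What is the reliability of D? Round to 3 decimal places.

Var(E+D) = 2 + 2·0.22 = 2.440.
True-score variance = ρ_E + ρ_D + 2·0.22, so 0.828 = (0.82 + ρ_D + 0.44) / 2.440.
ρ_D = 0.828·2.440 − 0.82 − 0.44 = 0.760.

0.760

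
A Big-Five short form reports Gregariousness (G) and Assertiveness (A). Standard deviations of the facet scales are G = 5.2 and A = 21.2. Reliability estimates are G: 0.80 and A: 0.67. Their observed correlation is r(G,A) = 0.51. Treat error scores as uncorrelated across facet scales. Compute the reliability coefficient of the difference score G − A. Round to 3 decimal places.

Var(G−A) = 5.2² + 21.2² − 2·5.2·21.2·0.51 = 476.48 − 112.445 = 364.035.
Because errors are independent across components, Cov(Tᵢ,Tⱼ) = Cov(Xᵢ,Xⱼ); the off-diagonal part of the true-score variance is the same as above.
True-score variance = [5.2²·0.80 + 21.2²·0.67] − 112.445 = 322.757 − 112.445 = 210.312.
Reliability = 210.312 / 364.035 = 0.578.

0.578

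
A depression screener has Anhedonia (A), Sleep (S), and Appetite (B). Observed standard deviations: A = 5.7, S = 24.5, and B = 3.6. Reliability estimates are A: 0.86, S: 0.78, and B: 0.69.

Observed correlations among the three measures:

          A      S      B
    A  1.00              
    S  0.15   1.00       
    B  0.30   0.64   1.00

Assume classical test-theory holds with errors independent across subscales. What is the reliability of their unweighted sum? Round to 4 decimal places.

Var(A+S+B) = 5.7² + 24.5² + 3.6² + 2·[5.7·24.5·0.15 + 5.7·3.6·0.30 + 24.5·3.6·0.64] = 645.7 + 167.103 = 812.803.
Under uncorrelated errors the observed covariances equal the true-score covariances, so only the own-variance terms attenuate.
True-score variance = [5.7²·0.86 + 24.5²·0.78 + 3.6²·0.69] + 167.103 = 505.079 + 167.103 = 672.182.
Reliability = 672.182 / 812.803 = 0.8270.

0.8270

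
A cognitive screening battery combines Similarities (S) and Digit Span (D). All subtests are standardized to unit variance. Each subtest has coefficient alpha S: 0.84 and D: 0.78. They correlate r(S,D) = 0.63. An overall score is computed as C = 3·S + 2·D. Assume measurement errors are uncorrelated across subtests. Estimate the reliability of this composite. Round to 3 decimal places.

0.887

Var(C) = 3² + 2² + 2·[6·0.63] = 13 + 7.56 = 20.56.
Because errors are independent across components, Cov(Tᵢ,Tⱼ) = Cov(Xᵢ,Xⱼ); the off-diagonal part of the true-score variance is the same as above.
True-score variance = [3²·0.84 + 2²·0.78] + 7.56 = 10.68 + 7.56 = 18.24.
Reliability = 18.24 / 20.56 = 0.887.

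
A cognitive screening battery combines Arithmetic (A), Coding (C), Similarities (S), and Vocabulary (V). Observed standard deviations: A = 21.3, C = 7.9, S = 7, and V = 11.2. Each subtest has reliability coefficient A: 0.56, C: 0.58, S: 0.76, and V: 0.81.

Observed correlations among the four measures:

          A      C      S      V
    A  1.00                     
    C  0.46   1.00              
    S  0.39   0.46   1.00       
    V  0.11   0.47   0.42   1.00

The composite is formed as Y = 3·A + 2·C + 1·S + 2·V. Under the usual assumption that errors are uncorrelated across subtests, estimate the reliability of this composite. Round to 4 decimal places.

0.7148

Var(Y) = 3²·21.3² + 2²·7.9² + 7² + 2²·11.2² + 2·[6·21.3·7.9·0.46 + 3·21.3·7·0.39 + 6·21.3·11.2·0.11 + 2·7.9·7·0.46 + 4·7.9·11.2·0.47 + 2·7·11.2·0.42] = 4883.61 + 2158.79 = 7042.4.
With uncorrelated errors the cross-covariances are all true-score covariance, so they carry over unchanged; only the diagonal terms shrink to ρᵢσᵢ².
True-score variance = [3²·21.3²·0.56 + 2²·7.9²·0.58 + 7²·0.76 + 2²·11.2²·0.81] + 2158.79 = 2875.05 + 2158.79 = 5033.85.
Reliability = 5033.85 / 7042.4 = 0.7148.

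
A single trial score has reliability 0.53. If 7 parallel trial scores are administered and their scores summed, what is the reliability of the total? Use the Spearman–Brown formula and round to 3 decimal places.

ρ_k = kρ / (1 + (k−1)ρ) = 7·0.53 / (1 + 6·0.53) = 3.710 / 4.180 = 0.888.

0.888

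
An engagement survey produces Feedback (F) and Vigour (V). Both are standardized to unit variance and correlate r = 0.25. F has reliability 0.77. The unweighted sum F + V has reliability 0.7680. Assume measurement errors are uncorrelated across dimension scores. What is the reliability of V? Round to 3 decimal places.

0.650

Var(F+V) = 2 + 2·0.25 = 2.500.
True-score variance = ρ_F + ρ_V + 2·0.25, so 0.7680 = (0.77 + ρ_V + 0.50) / 2.500.
ρ_V = 0.7680·2.500 − 0.77 − 0.50 = 0.650.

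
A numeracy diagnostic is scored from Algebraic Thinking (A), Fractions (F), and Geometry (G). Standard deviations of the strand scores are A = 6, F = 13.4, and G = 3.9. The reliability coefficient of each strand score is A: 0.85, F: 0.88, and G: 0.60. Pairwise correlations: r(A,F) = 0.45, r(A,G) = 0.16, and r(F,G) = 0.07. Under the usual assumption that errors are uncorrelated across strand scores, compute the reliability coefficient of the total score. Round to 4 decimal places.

Var(A+F+G) = 6² + 13.4² + 3.9² + 2·[6·13.4·0.45 + 6·3.9·0.16 + 13.4·3.9·0.07] = 230.77 + 87.1644 = 317.934.
Under uncorrelated errors the observed covariances equal the true-score covariances, so only the own-variance terms attenuate.
True-score variance = [6²·0.85 + 13.4²·0.88 + 3.9²·0.60] + 87.1644 = 197.739 + 87.1644 = 284.903.
Reliability = 284.903 / 317.934 = 0.8961.

0.8961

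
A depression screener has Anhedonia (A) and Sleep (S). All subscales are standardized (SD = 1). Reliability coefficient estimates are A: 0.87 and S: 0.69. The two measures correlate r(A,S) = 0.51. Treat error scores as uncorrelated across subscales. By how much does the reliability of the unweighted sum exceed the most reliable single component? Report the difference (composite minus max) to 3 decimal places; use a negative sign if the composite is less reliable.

-0.016

Var(sum) = 2 + 1.02 = 3.02; true-score variance = 1.56 + 1.02 = 2.58; composite reliability = 0.8543.
Max component reliability = 0.8700.
Difference = 0.8543 − 0.8700 = -0.016.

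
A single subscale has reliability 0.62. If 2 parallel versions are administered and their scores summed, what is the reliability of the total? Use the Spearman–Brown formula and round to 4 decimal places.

ρ_k = kρ / (1 + (k−1)ρ) = 2·0.62 / (1 + 1·0.62) = 1.240 / 1.620 = 0.7654.

0.7654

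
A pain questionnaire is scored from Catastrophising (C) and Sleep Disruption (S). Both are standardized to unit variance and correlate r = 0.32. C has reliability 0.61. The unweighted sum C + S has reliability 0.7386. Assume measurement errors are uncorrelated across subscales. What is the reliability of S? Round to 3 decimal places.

Var(C+S) = 2 + 2·0.32 = 2.640.
True-score variance = ρ_C + ρ_S + 2·0.32, so 0.7386 = (0.61 + ρ_S + 0.64) / 2.640.
ρ_S = 0.7386·2.640 − 0.61 − 0.64 = 0.700.

0.700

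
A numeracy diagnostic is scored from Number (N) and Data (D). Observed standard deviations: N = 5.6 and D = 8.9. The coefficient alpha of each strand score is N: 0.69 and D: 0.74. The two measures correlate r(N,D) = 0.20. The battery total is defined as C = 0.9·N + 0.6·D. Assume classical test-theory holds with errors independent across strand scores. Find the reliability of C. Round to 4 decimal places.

Var(C) = 0.9²·5.6² + 0.6²·8.9² + 2·[0.54·5.6·8.9·0.20] = 53.9172 + 10.7654 = 64.6826.
With uncorrelated errors the cross-covariances are all true-score covariance, so they carry over unchanged; only the diagonal terms shrink to ρᵢσᵢ².
True-score variance = [0.9²·5.6²·0.69 + 0.6²·8.9²·0.74] + 10.7654 = 38.6286 + 10.7654 = 49.3941.
Reliability = 49.3941 / 64.6826 = 0.7636.

0.7636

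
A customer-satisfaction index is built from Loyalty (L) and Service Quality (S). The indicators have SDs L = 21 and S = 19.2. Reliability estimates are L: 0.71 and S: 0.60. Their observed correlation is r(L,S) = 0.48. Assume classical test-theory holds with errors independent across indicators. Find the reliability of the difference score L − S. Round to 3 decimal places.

Var(L−S) = 21² + 19.2² − 2·21·19.2·0.48 = 809.64 − 387.072 = 422.568.
Under uncorrelated errors the observed covariances equal the true-score covariances, so only the own-variance terms attenuate.
True-score variance = [21²·0.71 + 19.2²·0.60] − 387.072 = 534.294 − 387.072 = 147.222.
Reliability = 147.222 / 422.568 = 0.348.

0.348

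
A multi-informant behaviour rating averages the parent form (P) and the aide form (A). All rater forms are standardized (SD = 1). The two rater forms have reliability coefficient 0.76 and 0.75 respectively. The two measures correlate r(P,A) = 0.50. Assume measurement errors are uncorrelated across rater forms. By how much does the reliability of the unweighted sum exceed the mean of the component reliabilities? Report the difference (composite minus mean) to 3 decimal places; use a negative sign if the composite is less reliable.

0.082

Var(sum) = 2 + 1 = 3; true-score variance = 1.51 + 1 = 2.51; composite reliability = 0.8367.
Mean component reliability = 0.7550.
Difference = 0.8367 − 0.7550 = 0.082.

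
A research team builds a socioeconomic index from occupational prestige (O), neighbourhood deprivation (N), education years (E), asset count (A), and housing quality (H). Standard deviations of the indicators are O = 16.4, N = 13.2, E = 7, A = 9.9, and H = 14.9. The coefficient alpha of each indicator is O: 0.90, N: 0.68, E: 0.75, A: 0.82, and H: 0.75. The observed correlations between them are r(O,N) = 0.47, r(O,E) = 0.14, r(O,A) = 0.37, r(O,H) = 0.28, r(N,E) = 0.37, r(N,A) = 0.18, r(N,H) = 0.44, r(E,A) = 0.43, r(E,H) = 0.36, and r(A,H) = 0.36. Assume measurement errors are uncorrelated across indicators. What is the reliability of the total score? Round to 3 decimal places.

Var(O+N+E+A+H) = 16.4² + 13.2² + 7² + 9.9² + 14.9² + 2·[16.4·13.2·0.47 + 16.4·7·0.14 + 16.4·9.9·0.37 + 16.4·14.9·0.28 + 13.2·7·0.37 + 13.2·9.9·0.18 + 13.2·14.9·0.44 + 7·9.9·0.43 + 7·14.9·0.36 + 9.9·14.9·0.36] = 812.22 + 1022.02 = 1834.24.
With uncorrelated errors the cross-covariances are all true-score covariance, so they carry over unchanged; only the diagonal terms shrink to ρᵢσᵢ².
True-score variance = [16.4²·0.90 + 13.2²·0.68 + 7²·0.75 + 9.9²·0.82 + 14.9²·0.75] + 1022.02 = 644.173 + 1022.02 = 1666.2.
Reliability = 1666.2 / 1834.24 = 0.908.

0.908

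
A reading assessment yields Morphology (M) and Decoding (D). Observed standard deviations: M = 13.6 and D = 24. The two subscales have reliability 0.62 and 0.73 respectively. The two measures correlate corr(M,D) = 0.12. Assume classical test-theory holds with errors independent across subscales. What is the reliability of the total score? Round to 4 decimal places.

Var(M+D) = 13.6² + 24² + 2·[13.6·24·0.12] = 760.96 + 78.336 = 839.296.
Because errors are independent across components, Cov(Tᵢ,Tⱼ) = Cov(Xᵢ,Xⱼ); the off-diagonal part of the true-score variance is the same as above.
True-score variance = [13.6²·0.62 + 24²·0.73] + 78.336 = 535.155 + 78.336 = 613.491.
Reliability = 613.491 / 839.296 = 0.7310.

0.7310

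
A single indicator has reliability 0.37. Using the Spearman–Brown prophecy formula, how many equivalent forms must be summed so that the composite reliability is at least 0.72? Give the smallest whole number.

5

k ≥ ρ*(1−ρ₁)/(ρ₁(1−ρ*)) = 0.72·0.63 / (0.37·0.28) = 4.378.
Smallest integer k = 5.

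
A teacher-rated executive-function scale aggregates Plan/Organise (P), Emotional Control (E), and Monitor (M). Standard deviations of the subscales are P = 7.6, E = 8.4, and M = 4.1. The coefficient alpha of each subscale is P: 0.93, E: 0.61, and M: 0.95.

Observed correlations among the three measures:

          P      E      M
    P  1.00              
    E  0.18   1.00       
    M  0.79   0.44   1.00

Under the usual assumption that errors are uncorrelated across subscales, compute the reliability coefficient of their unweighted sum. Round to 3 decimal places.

Var(P+E+M) = 7.6² + 8.4² + 4.1² + 2·[7.6·8.4·0.18 + 7.6·4.1·0.79 + 8.4·4.1·0.44] = 145.13 + 102.522 = 247.652.
With uncorrelated errors the cross-covariances are all true-score covariance, so they carry over unchanged; only the diagonal terms shrink to ρᵢσᵢ².
True-score variance = [7.6²·0.93 + 8.4²·0.61 + 4.1²·0.95] + 102.522 = 112.728 + 102.522 = 215.25.
Reliability = 215.25 / 247.652 = 0.869.

0.869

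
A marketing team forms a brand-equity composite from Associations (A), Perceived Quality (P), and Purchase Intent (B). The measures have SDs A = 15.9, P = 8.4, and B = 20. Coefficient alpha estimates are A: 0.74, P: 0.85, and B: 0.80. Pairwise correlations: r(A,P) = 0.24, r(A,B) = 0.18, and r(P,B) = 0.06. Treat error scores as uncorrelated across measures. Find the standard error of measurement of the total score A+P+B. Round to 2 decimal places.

Var(total) = 723.37 + 198.749 = 922.119.
True-score variance = 567.055 + 198.749 = 765.804, so reliability = 0.8305.
Error variance = 922.119 − 765.804 = 156.315; SEM = √156.315 = 12.50.

12.50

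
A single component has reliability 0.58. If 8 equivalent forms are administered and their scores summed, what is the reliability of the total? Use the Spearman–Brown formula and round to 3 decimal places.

0.917

ρ_k = kρ / (1 + (k−1)ρ) = 8·0.58 / (1 + 7·0.58) = 4.640 / 5.060 = 0.917.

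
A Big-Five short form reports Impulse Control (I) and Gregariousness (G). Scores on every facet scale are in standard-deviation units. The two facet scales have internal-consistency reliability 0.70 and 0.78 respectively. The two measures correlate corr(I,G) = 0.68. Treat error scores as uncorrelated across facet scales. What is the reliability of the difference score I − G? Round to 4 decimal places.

Var(I−G) = 1 + 1 − 2·0.68 = 2 − 1.36 = 0.64.
Under uncorrelated errors the observed covariances equal the true-score covariances, so only the own-variance terms attenuate.
True-score variance = [0.70 + 0.78] − 1.36 = 1.48 − 1.36 = 0.12.
Reliability = 0.12 / 0.64 = 0.1875.

0.1875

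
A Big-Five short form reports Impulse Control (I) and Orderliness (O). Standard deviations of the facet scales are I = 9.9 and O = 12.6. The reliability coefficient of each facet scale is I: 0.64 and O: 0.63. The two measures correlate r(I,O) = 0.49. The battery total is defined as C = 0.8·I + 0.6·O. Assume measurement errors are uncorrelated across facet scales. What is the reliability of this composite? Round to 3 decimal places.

Var(C) = 0.8²·9.9² + 0.6²·12.6² + 2·[0.48·9.9·12.6·0.49] = 119.88 + 58.6777 = 178.558.
Because errors are independent across components, Cov(Tᵢ,Tⱼ) = Cov(Xᵢ,Xⱼ); the off-diagonal part of the true-score variance is the same as above.
True-score variance = [0.8²·9.9²·0.64 + 0.6²·12.6²·0.63] + 58.6777 = 76.1517 + 58.6777 = 134.829.
Reliability = 134.829 / 178.558 = 0.755.

0.755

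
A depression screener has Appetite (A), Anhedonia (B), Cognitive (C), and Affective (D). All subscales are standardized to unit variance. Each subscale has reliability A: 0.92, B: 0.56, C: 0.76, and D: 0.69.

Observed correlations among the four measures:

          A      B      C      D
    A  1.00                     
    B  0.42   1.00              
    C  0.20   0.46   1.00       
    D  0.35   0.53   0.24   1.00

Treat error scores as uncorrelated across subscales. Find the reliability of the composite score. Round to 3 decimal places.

Var(A+B+C+D) = 4 + 2·[0.42 + 0.20 + 0.35 + 0.46 + 0.53 + 0.24] = 4 + 4.4 = 8.4.
Because errors are independent across components, Cov(Tᵢ,Tⱼ) = Cov(Xᵢ,Xⱼ); the off-diagonal part of the true-score variance is the same as above.
True-score variance = [0.92 + 0.56 + 0.76 + 0.69] + 4.4 = 2.93 + 4.4 = 7.33.
Reliability = 7.33 / 8.4 = 0.873.

0.873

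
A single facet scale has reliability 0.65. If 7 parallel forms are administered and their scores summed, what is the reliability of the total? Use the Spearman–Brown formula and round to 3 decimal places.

0.929

ρ_k = kρ / (1 + (k−1)ρ) = 7·0.65 / (1 + 6·0.65) = 4.550 / 4.900 = 0.929.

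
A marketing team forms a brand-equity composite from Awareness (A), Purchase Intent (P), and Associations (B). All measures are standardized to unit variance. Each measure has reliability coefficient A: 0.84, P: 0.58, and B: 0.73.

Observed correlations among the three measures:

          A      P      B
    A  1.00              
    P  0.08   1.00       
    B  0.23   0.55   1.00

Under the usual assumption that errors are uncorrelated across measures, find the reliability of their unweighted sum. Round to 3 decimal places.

Var(A+P+B) = 3 + 2·[0.08 + 0.23 + 0.55] = 3 + 1.72 = 4.72.
Because errors are independent across components, Cov(Tᵢ,Tⱼ) = Cov(Xᵢ,Xⱼ); the off-diagonal part of the true-score variance is the same as above.
True-score variance = [0.84 + 0.58 + 0.73] + 1.72 = 2.15 + 1.72 = 3.87.
Reliability = 3.87 / 4.72 = 0.820.

0.820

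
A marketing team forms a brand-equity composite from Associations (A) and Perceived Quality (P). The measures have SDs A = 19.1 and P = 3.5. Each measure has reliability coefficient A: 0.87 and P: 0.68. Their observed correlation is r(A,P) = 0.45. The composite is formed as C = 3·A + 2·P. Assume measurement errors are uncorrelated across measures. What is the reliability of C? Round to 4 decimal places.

Var(C) = 3²·19.1² + 2²·3.5² + 2·[6·19.1·3.5·0.45] = 3332.29 + 360.99 = 3693.28.
With uncorrelated errors the cross-covariances are all true-score covariance, so they carry over unchanged; only the diagonal terms shrink to ρᵢσᵢ².
True-score variance = [3²·19.1²·0.87 + 2²·3.5²·0.68] + 360.99 = 2889.78 + 360.99 = 3250.77.
Reliability = 3250.77 / 3693.28 = 0.8802.

0.8802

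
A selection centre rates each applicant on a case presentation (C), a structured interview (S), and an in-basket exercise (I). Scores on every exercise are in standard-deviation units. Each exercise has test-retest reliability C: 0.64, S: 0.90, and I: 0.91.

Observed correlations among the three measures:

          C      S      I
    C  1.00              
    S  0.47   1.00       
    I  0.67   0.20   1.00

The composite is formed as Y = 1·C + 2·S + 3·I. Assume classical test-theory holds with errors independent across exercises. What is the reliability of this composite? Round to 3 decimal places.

0.930

Var(Y) = 1 + 2² + 3² + 2·[2·0.47 + 3·0.67 + 6·0.20] = 14 + 8.3 = 22.3.
Under uncorrelated errors the observed covariances equal the true-score covariances, so only the own-variance terms attenuate.
True-score variance = [0.64 + 2²·0.90 + 3²·0.91] + 8.3 = 12.43 + 8.3 = 20.73.
Reliability = 20.73 / 22.3 = 0.930.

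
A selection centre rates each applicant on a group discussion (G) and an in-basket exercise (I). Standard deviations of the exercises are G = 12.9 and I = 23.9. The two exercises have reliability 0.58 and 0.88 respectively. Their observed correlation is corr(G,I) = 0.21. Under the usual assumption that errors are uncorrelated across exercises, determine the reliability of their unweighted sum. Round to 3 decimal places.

Var(G+I) = 12.9² + 23.9² + 2·[12.9·23.9·0.21] = 737.62 + 129.49 = 867.11.
Because errors are independent across components, Cov(Tᵢ,Tⱼ) = Cov(Xᵢ,Xⱼ); the off-diagonal part of the true-score variance is the same as above.
True-score variance = [12.9²·0.58 + 23.9²·0.88] + 129.49 = 599.183 + 129.49 = 728.673.
Reliability = 728.673 / 867.11 = 0.840.

0.840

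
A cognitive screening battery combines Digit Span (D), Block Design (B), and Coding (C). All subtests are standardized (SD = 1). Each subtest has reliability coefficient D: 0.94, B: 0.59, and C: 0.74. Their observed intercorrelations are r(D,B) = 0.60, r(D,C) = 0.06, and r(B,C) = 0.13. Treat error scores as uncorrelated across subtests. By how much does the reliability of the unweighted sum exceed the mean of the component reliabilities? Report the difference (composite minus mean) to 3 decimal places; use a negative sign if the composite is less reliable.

Var(sum) = 3 + 1.58 = 4.58; true-score variance = 2.27 + 1.58 = 3.85; composite reliability = 0.8406.
Mean component reliability = 0.7567.
Difference = 0.8406 − 0.7567 = 0.084.

0.084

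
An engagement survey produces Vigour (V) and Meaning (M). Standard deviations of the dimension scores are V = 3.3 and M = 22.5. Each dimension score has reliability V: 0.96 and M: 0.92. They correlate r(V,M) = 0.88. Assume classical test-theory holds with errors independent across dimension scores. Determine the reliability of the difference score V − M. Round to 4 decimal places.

Var(V−M) = 3.3² + 22.5² − 2·3.3·22.5·0.88 = 517.14 − 130.68 = 386.46.
Because errors are independent across components, Cov(Tᵢ,Tⱼ) = Cov(Xᵢ,Xⱼ); the off-diagonal part of the true-score variance is the same as above.
True-score variance = [3.3²·0.96 + 22.5²·0.92] − 130.68 = 476.204 − 130.68 = 345.524.
Reliability = 345.524 / 386.46 = 0.8941.

0.8941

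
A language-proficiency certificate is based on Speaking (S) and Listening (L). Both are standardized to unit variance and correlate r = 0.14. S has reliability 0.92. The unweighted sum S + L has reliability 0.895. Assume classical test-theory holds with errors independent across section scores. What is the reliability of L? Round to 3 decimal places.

Var(S+L) = 2 + 2·0.14 = 2.280.
True-score variance = ρ_S + ρ_L + 2·0.14, so 0.895 = (0.92 + ρ_L + 0.28) / 2.280.
ρ_L = 0.895·2.280 − 0.92 − 0.28 = 0.841.

0.841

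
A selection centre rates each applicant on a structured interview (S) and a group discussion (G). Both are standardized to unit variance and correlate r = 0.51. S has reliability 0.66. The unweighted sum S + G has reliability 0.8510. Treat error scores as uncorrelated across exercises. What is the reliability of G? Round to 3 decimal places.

Var(S+G) = 2 + 2·0.51 = 3.020.
True-score variance = ρ_S + ρ_G + 2·0.51, so 0.8510 = (0.66 + ρ_G + 1.02) / 3.020.
ρ_G = 0.8510·3.020 − 0.66 − 1.02 = 0.890.

0.890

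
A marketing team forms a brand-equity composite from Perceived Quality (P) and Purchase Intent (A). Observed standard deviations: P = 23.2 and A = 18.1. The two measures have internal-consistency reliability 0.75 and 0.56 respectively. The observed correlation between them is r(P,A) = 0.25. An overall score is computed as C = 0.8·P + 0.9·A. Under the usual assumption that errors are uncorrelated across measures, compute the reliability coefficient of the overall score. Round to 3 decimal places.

Var(C) = 0.8²·23.2² + 0.9²·18.1² + 2·[0.72·23.2·18.1·0.25] = 609.838 + 151.171 = 761.009.
Because errors are independent across components, Cov(Tᵢ,Tⱼ) = Cov(Xᵢ,Xⱼ); the off-diagonal part of the true-score variance is the same as above.
True-score variance = [0.8²·23.2²·0.75 + 0.9²·18.1²·0.56] + 151.171 = 406.959 + 151.171 = 558.13.
Reliability = 558.13 / 761.009 = 0.733.

0.733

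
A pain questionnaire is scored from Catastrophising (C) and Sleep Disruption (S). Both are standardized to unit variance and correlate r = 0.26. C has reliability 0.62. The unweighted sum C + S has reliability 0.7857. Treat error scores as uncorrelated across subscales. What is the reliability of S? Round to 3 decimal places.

Var(C+S) = 2 + 2·0.26 = 2.520.
True-score variance = ρ_C + ρ_S + 2·0.26, so 0.7857 = (0.62 + ρ_S + 0.52) / 2.520.
ρ_S = 0.7857·2.520 − 0.62 − 0.52 = 0.840.

0.840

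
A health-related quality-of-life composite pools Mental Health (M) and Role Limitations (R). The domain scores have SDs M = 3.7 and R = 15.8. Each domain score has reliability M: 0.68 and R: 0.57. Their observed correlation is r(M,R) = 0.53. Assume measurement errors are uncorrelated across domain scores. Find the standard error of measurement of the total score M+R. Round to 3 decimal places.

Var(total) = 263.33 + 61.9676 = 325.298.
True-score variance = 151.604 + 61.9676 = 213.572, so reliability = 0.6565.
Error variance = 325.298 − 213.572 = 111.726; SEM = √111.726 = 10.570.

10.570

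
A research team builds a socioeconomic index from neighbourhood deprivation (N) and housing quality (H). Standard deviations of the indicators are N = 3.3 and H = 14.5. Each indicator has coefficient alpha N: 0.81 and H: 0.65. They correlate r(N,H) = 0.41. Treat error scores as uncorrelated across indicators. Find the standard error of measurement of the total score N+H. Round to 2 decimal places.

8.70

Var(total) = 221.14 + 39.237 = 260.377.
True-score variance = 145.483 + 39.237 = 184.72, so reliability = 0.7094.
Error variance = 260.377 − 184.72 = 75.6566; SEM = √75.6566 = 8.70.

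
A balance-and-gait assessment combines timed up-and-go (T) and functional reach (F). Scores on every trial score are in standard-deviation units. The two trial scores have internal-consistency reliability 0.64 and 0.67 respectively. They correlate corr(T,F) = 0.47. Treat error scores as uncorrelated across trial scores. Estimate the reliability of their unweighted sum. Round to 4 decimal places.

Var(T+F) = 2 + 2·[0.47] = 2 + 0.94 = 2.94.
Because errors are independent across components, Cov(Tᵢ,Tⱼ) = Cov(Xᵢ,Xⱼ); the off-diagonal part of the true-score variance is the same as above.
True-score variance = [0.64 + 0.67] + 0.94 = 1.31 + 0.94 = 2.25.
Reliability = 2.25 / 2.94 = 0.7653.

0.7653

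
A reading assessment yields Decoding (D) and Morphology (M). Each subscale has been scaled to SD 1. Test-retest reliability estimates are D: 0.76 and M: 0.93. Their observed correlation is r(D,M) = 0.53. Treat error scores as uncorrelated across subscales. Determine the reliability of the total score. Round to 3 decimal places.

0.899

Var(D+M) = 2 + 2·[0.53] = 2 + 1.06 = 3.06.
Under uncorrelated errors the observed covariances equal the true-score covariances, so only the own-variance terms attenuate.
True-score variance = [0.76 + 0.93] + 1.06 = 1.69 + 1.06 = 2.75.
Reliability = 2.75 / 3.06 = 0.899.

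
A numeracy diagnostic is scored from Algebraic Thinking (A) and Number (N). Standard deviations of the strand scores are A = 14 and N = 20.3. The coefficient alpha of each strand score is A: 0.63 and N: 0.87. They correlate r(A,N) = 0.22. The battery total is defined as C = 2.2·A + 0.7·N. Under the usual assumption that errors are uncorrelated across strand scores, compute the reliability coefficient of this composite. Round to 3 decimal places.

0.719

Var(C) = 2.2²·14² + 0.7²·20.3² + 2·[1.54·14·20.3·0.22] = 1150.56 + 192.574 = 1343.14.
Because errors are independent across components, Cov(Tᵢ,Tⱼ) = Cov(Xᵢ,Xⱼ); the off-diagonal part of the true-score variance is the same as above.
True-score variance = [2.2²·14²·0.63 + 0.7²·20.3²·0.87] + 192.574 = 773.317 + 192.574 = 965.891.
Reliability = 965.891 / 1343.14 = 0.719.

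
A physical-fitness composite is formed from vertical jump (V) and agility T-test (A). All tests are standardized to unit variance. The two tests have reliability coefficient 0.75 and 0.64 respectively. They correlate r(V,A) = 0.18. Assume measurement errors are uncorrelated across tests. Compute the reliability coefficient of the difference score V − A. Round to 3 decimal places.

Var(V−A) = 1 + 1 − 2·0.18 = 2 − 0.36 = 1.64.
Under uncorrelated errors the observed covariances equal the true-score covariances, so only the own-variance terms attenuate.
True-score variance = [0.75 + 0.64] − 0.36 = 1.39 − 0.36 = 1.03.
Reliability = 1.03 / 1.64 = 0.628.

0.628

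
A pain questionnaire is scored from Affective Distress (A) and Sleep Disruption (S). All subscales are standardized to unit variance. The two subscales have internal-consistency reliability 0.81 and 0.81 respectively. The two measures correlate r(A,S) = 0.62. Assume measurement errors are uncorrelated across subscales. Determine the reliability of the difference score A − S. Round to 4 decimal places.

Var(A−S) = 1 + 1 − 2·0.62 = 2 − 1.24 = 0.76.
Because errors are independent across components, Cov(Tᵢ,Tⱼ) = Cov(Xᵢ,Xⱼ); the off-diagonal part of the true-score variance is the same as above.
True-score variance = [0.81 + 0.81] − 1.24 = 1.62 − 1.24 = 0.38.
Reliability = 0.38 / 0.76 = 0.5000.

0.5000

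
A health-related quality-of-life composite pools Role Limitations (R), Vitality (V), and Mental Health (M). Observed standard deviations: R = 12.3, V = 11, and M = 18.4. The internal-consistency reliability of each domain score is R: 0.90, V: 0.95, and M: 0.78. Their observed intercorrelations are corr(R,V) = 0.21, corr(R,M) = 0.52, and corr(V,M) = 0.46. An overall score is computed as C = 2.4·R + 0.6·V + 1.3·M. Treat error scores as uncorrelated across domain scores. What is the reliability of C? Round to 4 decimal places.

0.9121

Var(C) = 2.4²·12.3² + 0.6²·11² + 1.3²·18.4² + 2·[1.44·12.3·11·0.21 + 3.12·12.3·18.4·0.52 + 0.78·11·18.4·0.46] = 1487.16 + 961.435 = 2448.59.
Because errors are independent across components, Cov(Tᵢ,Tⱼ) = Cov(Xᵢ,Xⱼ); the off-diagonal part of the true-score variance is the same as above.
True-score variance = [2.4²·12.3²·0.90 + 0.6²·11²·0.95 + 1.3²·18.4²·0.78] + 961.435 = 1271.96 + 961.435 = 2233.39.
Reliability = 2233.39 / 2448.59 = 0.9121.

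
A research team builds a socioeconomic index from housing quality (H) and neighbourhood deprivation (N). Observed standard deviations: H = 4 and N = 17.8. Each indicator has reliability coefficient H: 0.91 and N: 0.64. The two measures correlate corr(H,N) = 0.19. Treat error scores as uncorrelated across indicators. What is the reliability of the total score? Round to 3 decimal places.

0.679

Var(H+N) = 4² + 17.8² + 2·[4·17.8·0.19] = 332.84 + 27.056 = 359.896.
With uncorrelated errors the cross-covariances are all true-score covariance, so they carry over unchanged; only the diagonal terms shrink to ρᵢσᵢ².
True-score variance = [4²·0.91 + 17.8²·0.64] + 27.056 = 217.338 + 27.056 = 244.394.
Reliability = 244.394 / 359.896 = 0.679.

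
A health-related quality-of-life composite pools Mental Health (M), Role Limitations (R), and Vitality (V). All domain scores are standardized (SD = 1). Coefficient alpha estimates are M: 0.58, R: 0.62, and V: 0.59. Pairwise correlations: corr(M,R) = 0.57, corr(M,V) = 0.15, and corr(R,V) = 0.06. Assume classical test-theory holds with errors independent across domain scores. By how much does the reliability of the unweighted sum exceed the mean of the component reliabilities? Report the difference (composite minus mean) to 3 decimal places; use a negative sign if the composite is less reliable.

0.138

Var(sum) = 3 + 1.56 = 4.56; true-score variance = 1.79 + 1.56 = 3.35; composite reliability = 0.7346.
Mean component reliability = 0.5967.
Difference = 0.7346 − 0.5967 = 0.138.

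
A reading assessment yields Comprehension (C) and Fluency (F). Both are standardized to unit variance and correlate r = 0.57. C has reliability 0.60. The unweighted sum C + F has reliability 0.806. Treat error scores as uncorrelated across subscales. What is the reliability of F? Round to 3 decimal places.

0.791

Var(C+F) = 2 + 2·0.57 = 3.140.
True-score variance = ρ_C + ρ_F + 2·0.57, so 0.806 = (0.60 + ρ_F + 1.14) / 3.140.
ρ_F = 0.806·3.140 − 0.60 − 1.14 = 0.791.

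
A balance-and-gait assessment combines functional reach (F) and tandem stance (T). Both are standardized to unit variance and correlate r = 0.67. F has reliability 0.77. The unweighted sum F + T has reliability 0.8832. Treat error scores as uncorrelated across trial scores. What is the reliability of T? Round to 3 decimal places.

Var(F+T) = 2 + 2·0.67 = 3.340.
True-score variance = ρ_F + ρ_T + 2·0.67, so 0.8832 = (0.77 + ρ_T + 1.34) / 3.340.
ρ_T = 0.8832·3.340 − 0.77 − 1.34 = 0.840.

0.840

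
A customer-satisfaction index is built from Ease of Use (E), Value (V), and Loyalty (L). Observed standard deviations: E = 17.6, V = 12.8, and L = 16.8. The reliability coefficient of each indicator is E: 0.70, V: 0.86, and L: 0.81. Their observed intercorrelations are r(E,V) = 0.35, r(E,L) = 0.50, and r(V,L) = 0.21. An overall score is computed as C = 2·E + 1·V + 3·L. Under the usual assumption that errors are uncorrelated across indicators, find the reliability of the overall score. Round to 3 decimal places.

0.861

Var(C) = 2²·17.6² + 12.8² + 3²·16.8² + 2·[2·17.6·12.8·0.35 + 6·17.6·16.8·0.50 + 3·12.8·16.8·0.21] = 3943.04 + 2360.42 = 6303.46.
Because errors are independent across components, Cov(Tᵢ,Tⱼ) = Cov(Xᵢ,Xⱼ); the off-diagonal part of the true-score variance is the same as above.
True-score variance = [2²·17.6²·0.70 + 12.8²·0.86 + 3²·16.8²·0.81] + 2360.42 = 3065.76 + 2360.42 = 5426.18.
Reliability = 5426.18 / 6303.46 = 0.861.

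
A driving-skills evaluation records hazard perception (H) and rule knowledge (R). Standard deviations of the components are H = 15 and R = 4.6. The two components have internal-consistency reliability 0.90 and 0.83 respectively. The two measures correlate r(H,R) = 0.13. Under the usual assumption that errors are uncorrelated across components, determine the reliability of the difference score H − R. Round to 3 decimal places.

Var(H−R) = 15² + 4.6² − 2·15·4.6·0.13 = 246.16 − 17.94 = 228.22.
With uncorrelated errors the cross-covariances are all true-score covariance, so they carry over unchanged; only the diagonal terms shrink to ρᵢσᵢ².
True-score variance = [15²·0.90 + 4.6²·0.83] − 17.94 = 220.063 − 17.94 = 202.123.
Reliability = 202.123 / 228.22 = 0.886.

0.886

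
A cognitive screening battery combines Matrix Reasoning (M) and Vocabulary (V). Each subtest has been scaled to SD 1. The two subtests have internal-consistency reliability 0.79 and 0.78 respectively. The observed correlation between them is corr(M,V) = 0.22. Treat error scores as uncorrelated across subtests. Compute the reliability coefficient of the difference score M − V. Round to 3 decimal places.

0.724

Var(M−V) = 1 + 1 − 2·0.22 = 2 − 0.44 = 1.56.
Because errors are independent across components, Cov(Tᵢ,Tⱼ) = Cov(Xᵢ,Xⱼ); the off-diagonal part of the true-score variance is the same as above.
True-score variance = [0.79 + 0.78] − 0.44 = 1.57 − 0.44 = 1.13.
Reliability = 1.13 / 1.56 = 0.724.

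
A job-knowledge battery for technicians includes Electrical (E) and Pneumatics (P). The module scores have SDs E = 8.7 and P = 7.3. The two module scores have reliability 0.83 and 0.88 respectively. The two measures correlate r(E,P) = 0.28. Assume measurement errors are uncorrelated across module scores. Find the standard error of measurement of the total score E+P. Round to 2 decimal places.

Var(total) = 128.98 + 35.5656 = 164.546.
True-score variance = 109.718 + 35.5656 = 145.283, so reliability = 0.8829.
Error variance = 164.546 − 145.283 = 19.2621; SEM = √19.2621 = 4.39.

4.39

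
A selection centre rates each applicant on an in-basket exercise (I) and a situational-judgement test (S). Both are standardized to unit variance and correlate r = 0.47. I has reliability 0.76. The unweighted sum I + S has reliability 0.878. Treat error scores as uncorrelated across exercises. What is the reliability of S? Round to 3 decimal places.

0.881

Var(I+S) = 2 + 2·0.47 = 2.940.
True-score variance = ρ_I + ρ_S + 2·0.47, so 0.878 = (0.76 + ρ_S + 0.94) / 2.940.
ρ_S = 0.878·2.940 − 0.76 − 0.94 = 0.881.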